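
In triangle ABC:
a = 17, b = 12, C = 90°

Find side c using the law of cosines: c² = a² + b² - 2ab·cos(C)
c² = 17² + 12² − 2·17·12·cos(90°)
cos(90°) ≈ 0
c² ≈ 289 + 144 − 408·(0) ≈ 433 − 0 ≈ 433
c ≈ √433 ≈ 20.8087

c = 20.81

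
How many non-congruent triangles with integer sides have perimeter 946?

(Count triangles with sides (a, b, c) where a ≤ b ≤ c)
Let a ≤ b ≤ c with a + b + c = 946. The only binding inequality is a + b > c, i.e. 946 − c > c, so c < 946/2; and c ≥ 946/3 since c is the largest side.
So 316 ≤ c ≤ 472. For each c, b runs from ⌈(946 − c)/2⌉ up to c (then a = 946 − b − c satisfies 1 ≤ a ≤ b automatically), giving c − ⌈(946 − c)/2⌉ + 1 choices.
Summing over c: 2 + 3 + 5 + 6 + … + 234 + 236  (157 terms, c = 316, …, 472) = 18644
Check (closed form: nearest integer to p²/48 for even p, (p+3)²/48 for odd p): 946²/48 = 894916/48 ≈ 18644.08 → 18644

18644 triangles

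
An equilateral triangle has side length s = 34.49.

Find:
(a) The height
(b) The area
(a) The height splits the triangle into two 30-60-90 halves: h = s·√3/2 = 34.49·1.73205/2 ≈ 59.7384/2 ≈ 29.8692
(b) Area = (√3/4)·s² = (√3/4)·34.49² = (√3/4)·1189.5601 ≈ 0.433013·1189.5601 ≈ 515.095

Height = 29.87, Area = 515.1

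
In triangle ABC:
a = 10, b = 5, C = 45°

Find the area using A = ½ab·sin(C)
A = ½·a·b·sin(C) = ½·10·5·sin(45°)
sin(45°) ≈ 0.707107
A ≈ ½·50·0.707107 = 25·0.707107 ≈ 17.6777

Area = 17.68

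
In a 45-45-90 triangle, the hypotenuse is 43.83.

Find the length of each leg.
In a 45-45-90 triangle hypotenuse = leg·√2, so leg = hypotenuse/√2.
Leg = 43.83/√2 ≈ 43.83/1.41421 ≈ 30.9925

Each leg = 30.99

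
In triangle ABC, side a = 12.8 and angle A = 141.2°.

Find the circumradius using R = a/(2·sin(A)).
R = a/(2·sin(A)) = 12.8/(2·sin(141.2°))
sin(141.2°) ≈ 0.626604
R ≈ 12.8/(2·0.626604) = 12.8/1.25321 ≈ 10.2138

R = 10.21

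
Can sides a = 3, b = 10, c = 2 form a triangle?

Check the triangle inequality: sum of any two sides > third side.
a + b vs c: 3 + 10 = 13 > 2  ✓
a + c vs b: 3 + 2 = 5 ≤ 10  ✗
b + c vs a: 10 + 2 = 12 > 3  ✓

No: 3 + 2 = 5 is not > 10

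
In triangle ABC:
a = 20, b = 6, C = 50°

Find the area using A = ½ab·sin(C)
A = ½·a·b·sin(C) = ½·20·6·sin(50°)
sin(50°) ≈ 0.766044
A ≈ ½·120·0.766044 = 60·0.766044 ≈ 45.9627

Area = 45.96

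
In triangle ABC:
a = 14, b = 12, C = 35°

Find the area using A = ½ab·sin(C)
A = ½·a·b·sin(C) = ½·14·12·sin(35°)
sin(35°) ≈ 0.573576
A ≈ ½·168·0.573576 = 84·0.573576 ≈ 48.1804

Area = 48.18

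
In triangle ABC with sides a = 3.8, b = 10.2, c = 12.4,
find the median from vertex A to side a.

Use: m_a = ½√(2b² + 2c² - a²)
m_a = ½√(2·10.2² + 2·12.4² − 3.8²) = ½√(2·104.04 + 2·153.76 − 14.44) = ½√(208.08 + 307.52 − 14.44) = ½√501.16
√501.16 ≈ 22.3866, so m_a ≈ 11.1933

m_a = 11.19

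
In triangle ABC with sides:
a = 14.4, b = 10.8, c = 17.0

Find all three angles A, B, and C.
Law of cosines for each angle (a² = 207.36, b² = 116.64, c² = 289):
cos(A) = (b² + c² − a²)/(2bc) = (116.64 + 289 − 207.36)/(2·10.8·17.0) = 198.28/367.2 ≈ 0.539978  ⇒  A ≈ 57.3178°
cos(B) = (a² + c² − b²)/(2ac) = (207.36 + 289 − 116.64)/(2·14.4·17.0) = 379.72/489.6 ≈ 0.775572  ⇒  B ≈ 39.1431°
cos(C) = (a² + b² − c²)/(2ab) = (207.36 + 116.64 − 289)/(2·14.4·10.8) = 35/311.04 ≈ 0.112526  ⇒  C ≈ 83.5391°
Check: A + B + C ≈ 180°

A = 57.32°, B = 39.14°, C = 83.54°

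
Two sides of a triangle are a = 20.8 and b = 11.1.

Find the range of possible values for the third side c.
Triangle inequality: |a − b| < c < a + b
|a − b| = |20.8 − 11.1| = 9.7
a + b = 20.8 + 11.1 = 31.9

9.7 < c < 31.9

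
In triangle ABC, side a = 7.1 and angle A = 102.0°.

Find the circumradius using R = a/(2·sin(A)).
R = a/(2·sin(A)) = 7.1/(2·sin(102.0°))
sin(102.0°) ≈ 0.978148
R ≈ 7.1/(2·0.978148) = 7.1/1.9563 ≈ 3.62931

R = 3.629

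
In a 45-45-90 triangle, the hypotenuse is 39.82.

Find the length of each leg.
In a 45-45-90 triangle hypotenuse = leg·√2, so leg = hypotenuse/√2.
Leg = 39.82/√2 ≈ 39.82/1.41421 ≈ 28.157

Each leg = 28.16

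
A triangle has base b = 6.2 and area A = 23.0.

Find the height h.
A = ½·b·h  ⇒  h = 2A/b = 2·23.0/6.2 = 46/6.2 ≈ 7.41935

h = 7.419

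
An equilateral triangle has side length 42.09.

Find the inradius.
r = Area/s with s the semi-perimeter.
Area = (√3/4)·42.09² = (√3/4)·1771.5681 ≈ 0.433013·1771.5681 ≈ 767.111
s = 3·42.09/2 = 63.135
r ≈ 767.111/63.135 ≈ 12.1503
(Equivalently r = side/(2√3) = 42.09/3.4641 ≈ 12.1503.)

r = 12.15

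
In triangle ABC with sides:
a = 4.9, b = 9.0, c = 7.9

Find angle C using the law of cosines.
c² = a² + b² − 2ab·cos(C)  ⇒  cos(C) = (a² + b² − c²)/(2ab)
cos(C) = (4.9² + 9.0² − 7.9²)/(2·4.9·9.0) = (24.01 + 81 − 62.41)/88.2 = 42.6/88.2 ≈ 0.482993
C = arccos(0.482993) ≈ 61.1189°

C = 61.12°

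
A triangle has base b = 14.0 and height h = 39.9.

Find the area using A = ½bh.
A = ½·b·h = ½·14.0·39.9 = ½·558.6 = 279.3

Area = 279.3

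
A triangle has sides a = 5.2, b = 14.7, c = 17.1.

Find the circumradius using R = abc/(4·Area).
First find the area with Heron's formula.
s = (5.2 + 14.7 + 17.1)/2 = 18.5
Area = √(s(s−a)(s−b)(s−c)) = √(18.5·13.3·3.8·1.4) ≈ √1308.99 ≈ 36.1799
abc = 5.2·14.7·17.1 = 1307.124
R = abc/(4·Area) ≈ 1307.124/(4·36.1799) = 1307.124/144.72 ≈ 9.03211

R = 9.032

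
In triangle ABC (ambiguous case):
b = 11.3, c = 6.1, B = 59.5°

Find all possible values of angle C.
b/sin(B) = c/sin(C)  ⇒  sin(C) = c·sin(B)/b = 6.1·sin(59.5°)/11.3
sin(59.5°) ≈ 0.861629
sin(C) ≈ 6.1·0.861629/11.3 ≈ 5.25594/11.3 ≈ 0.465127
Candidate 1: C₁ = arcsin(0.465127) ≈ 27.7185°  →  A = 180° − 59.5° − 27.7185° ≈ 92.7815° > 0, valid
Candidate 2: C₂ = 180° − C₁ ≈ 152.282°  →  A = 180° − 59.5° − 152.282° ≈ -31.7815° ≤ 0, not a valid triangle

C = 27.72° (one solution)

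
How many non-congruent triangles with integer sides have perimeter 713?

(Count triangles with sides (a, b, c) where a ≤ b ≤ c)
Let a ≤ b ≤ c with a + b + c = 713. The only binding inequality is a + b > c, i.e. 713 − c > c, so c < 713/2; and c ≥ 713/3 since c is the largest side.
So 238 ≤ c ≤ 356. For each c, b runs from ⌈(713 − c)/2⌉ up to c (then a = 713 − b − c satisfies 1 ≤ a ≤ b automatically), giving c − ⌈(713 − c)/2⌉ + 1 choices.
Summing over c: 1 + 3 + 4 + 6 + … + 177 + 178  (119 terms, c = 238, …, 356) = 10680
Check (closed form: nearest integer to p²/48 for even p, (p+3)²/48 for odd p): (713+3)²/48 = 716²/48 = 512656/48 ≈ 10680.33 → 10680

10680 triangles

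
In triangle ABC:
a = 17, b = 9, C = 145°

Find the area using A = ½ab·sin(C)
A = ½·a·b·sin(C) = ½·17·9·sin(145°)
sin(145°) ≈ 0.573576
A ≈ ½·153·0.573576 = 76.5·0.573576 ≈ 43.8786

Area = 43.88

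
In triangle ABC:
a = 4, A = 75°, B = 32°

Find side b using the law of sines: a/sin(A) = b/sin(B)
a/sin(A) = b/sin(B)  ⇒  b = a·sin(B)/sin(A) = 4·sin(32°)/sin(75°)
sin(32°) ≈ 0.529919, sin(75°) ≈ 0.965926
b ≈ 4·0.529919/0.965926 ≈ 2.11968/0.965926 ≈ 2.19445

b = 2.194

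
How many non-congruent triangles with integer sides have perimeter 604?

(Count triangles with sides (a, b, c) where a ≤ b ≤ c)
Let a ≤ b ≤ c with a + b + c = 604. The only binding inequality is a + b > c, i.e. 604 − c > c, so c < 604/2; and c ≥ 604/3 since c is the largest side.
So 202 ≤ c ≤ 301. For each c, b runs from ⌈(604 − c)/2⌉ up to c (then a = 604 − b − c satisfies 1 ≤ a ≤ b automatically), giving c − ⌈(604 − c)/2⌉ + 1 choices.
Summing over c: 2 + 3 + 5 + 6 + … + 149 + 150  (100 terms, c = 202, …, 301) = 7600
Check (closed form: nearest integer to p²/48 for even p, (p+3)²/48 for odd p): 604²/48 = 364816/48 ≈ 7600.33 → 7600

7600 triangles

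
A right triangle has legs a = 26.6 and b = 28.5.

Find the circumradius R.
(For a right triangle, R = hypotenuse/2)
Hypotenuse c = √(a² + b²) = √(707.56 + 812.25) = √1519.81 ≈ 38.9847
R = c/2 ≈ 38.9847/2 ≈ 19.4924

R = 19.49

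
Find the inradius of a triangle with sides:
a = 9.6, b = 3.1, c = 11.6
r = Area/s where s is the semi-perimeter.
s = (9.6 + 3.1 + 11.6)/2 = 24.3/2 = 12.15
Area = √(s(s−a)(s−b)(s−c)) = √(12.15·2.55·9.05·0.55) ≈ √154.215 ≈ 12.4183
r ≈ 12.4183/12.15 ≈ 1.02209

r = 1.022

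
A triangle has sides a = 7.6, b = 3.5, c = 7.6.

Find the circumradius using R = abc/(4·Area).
First find the area with Heron's formula.
s = (7.6 + 3.5 + 7.6)/2 = 9.35
Area = √(s(s−a)(s−b)(s−c)) = √(9.35·1.75·5.85·1.75) ≈ √167.511 ≈ 12.9426
abc = 7.6·3.5·7.6 = 202.16
R = abc/(4·Area) ≈ 202.16/(4·12.9426) = 202.16/51.7704 ≈ 3.90493

R = 3.905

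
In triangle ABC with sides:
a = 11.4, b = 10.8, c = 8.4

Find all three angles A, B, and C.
Law of cosines for each angle (a² = 129.96, b² = 116.64, c² = 70.56):
cos(A) = (b² + c² − a²)/(2bc) = (116.64 + 70.56 − 129.96)/(2·10.8·8.4) = 57.24/181.44 ≈ 0.315476  ⇒  A ≈ 71.6104°
cos(B) = (a² + c² − b²)/(2ac) = (129.96 + 70.56 − 116.64)/(2·11.4·8.4) = 83.88/191.52 ≈ 0.43797  ⇒  B ≈ 64.0256°
cos(C) = (a² + b² − c²)/(2ab) = (129.96 + 116.64 − 70.56)/(2·11.4·10.8) = 176.04/246.24 ≈ 0.714912  ⇒  C ≈ 44.364°
Check: A + B + C ≈ 180°

A = 71.61°, B = 64.03°, C = 44.36°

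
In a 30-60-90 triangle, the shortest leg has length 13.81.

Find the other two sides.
In a 30-60-90 triangle the sides are in ratio 1 : √3 : 2 (short leg : long leg : hypotenuse).
Long leg = 13.81·√3 ≈ 13.81·1.73205 ≈ 23.9196
Hypotenuse = 2·13.81 = 27.62

Long leg = 13.81√3 = 23.92, Hypotenuse = 27.62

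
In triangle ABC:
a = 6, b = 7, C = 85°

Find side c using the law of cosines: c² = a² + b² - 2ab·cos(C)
c² = 6² + 7² − 2·6·7·cos(85°)
cos(85°) ≈ 0.0871557
c² ≈ 36 + 49 − 84·(0.0871557) ≈ 85 − 7.32108 ≈ 77.6789
c ≈ √77.6789 ≈ 8.81356

c = 8.814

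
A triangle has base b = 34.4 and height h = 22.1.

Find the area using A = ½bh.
A = ½·b·h = ½·34.4·22.1 = ½·760.24 = 380.12

Area = 380.12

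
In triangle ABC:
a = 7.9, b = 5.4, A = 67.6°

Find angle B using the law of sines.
a/sin(A) = b/sin(B)  ⇒  sin(B) = b·sin(A)/a = 5.4·sin(67.6°)/7.9
sin(67.6°) ≈ 0.924546
sin(B) ≈ 5.4·0.924546/7.9 ≈ 4.99255/7.9 ≈ 0.631968
B = arcsin(0.631968) ≈ 39.1955°
(Since b ≤ a we need B ≤ A, so the obtuse alternative 180° − 39.1955° ≈ 140.805° is rejected.)

B = 39.2°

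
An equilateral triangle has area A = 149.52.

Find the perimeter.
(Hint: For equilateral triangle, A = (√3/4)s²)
A = (√3/4)s²  ⇒  s² = 4A/√3 = 4·149.52/√3 = 598.08/1.73205 ≈ 345.302
s ≈ √345.302 ≈ 18.5823
Perimeter = 3s ≈ 3·18.5823 ≈ 55.7469

Perimeter = 55.75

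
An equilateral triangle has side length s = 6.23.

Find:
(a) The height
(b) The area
(a) The height splits the triangle into two 30-60-90 halves: h = s·√3/2 = 6.23·1.73205/2 ≈ 10.7907/2 ≈ 5.39534
(b) Area = (√3/4)·s² = (√3/4)·6.23² = (√3/4)·38.8129 ≈ 0.433013·38.8129 ≈ 16.8065

Height = 5.395, Area = 16.81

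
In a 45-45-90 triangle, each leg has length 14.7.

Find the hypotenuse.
In a 45-45-90 triangle the sides are in ratio 1 : 1 : √2, so hypotenuse = leg·√2.
Hypotenuse = 14.7·√2 ≈ 14.7·1.41421 ≈ 20.7889

Hypotenuse = 14.7√2 = 20.79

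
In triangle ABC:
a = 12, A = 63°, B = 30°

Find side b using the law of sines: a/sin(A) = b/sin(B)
a/sin(A) = b/sin(B)  ⇒  b = a·sin(B)/sin(A) = 12·sin(30°)/sin(63°)
sin(30°) ≈ 0.5, sin(63°) ≈ 0.891007
b ≈ 12·0.5/0.891007 ≈ 6/0.891007 ≈ 6.73396

b = 6.734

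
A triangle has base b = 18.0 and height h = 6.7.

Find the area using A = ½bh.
A = ½·b·h = ½·18.0·6.7 = ½·120.6 = 60.3

Area = 60.3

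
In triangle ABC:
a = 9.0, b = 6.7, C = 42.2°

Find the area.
Two sides and the included angle (SAS): A = ½·a·b·sin(C) = ½·9.0·6.7·sin(42.2°)
sin(42.2°) ≈ 0.671721
A ≈ ½·60.3·0.671721 = 30.15·0.671721 ≈ 20.2524

Area = 20.25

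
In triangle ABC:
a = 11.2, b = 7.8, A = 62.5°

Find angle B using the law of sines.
a/sin(A) = b/sin(B)  ⇒  sin(B) = b·sin(A)/a = 7.8·sin(62.5°)/11.2
sin(62.5°) ≈ 0.887011
sin(B) ≈ 7.8·0.887011/11.2 ≈ 6.91868/11.2 ≈ 0.61774
B = arcsin(0.61774) ≈ 38.1513°
(Since b ≤ a we need B ≤ A, so the obtuse alternative 180° − 38.1513° ≈ 141.849° is rejected.)

B = 38.15°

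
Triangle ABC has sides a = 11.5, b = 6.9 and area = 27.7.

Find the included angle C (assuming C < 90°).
Area = ½·a·b·sin(C)  ⇒  sin(C) = 2·Area/(a·b) = 2·27.7/(11.5·6.9) = 55.4/79.35 ≈ 0.698173
C = arcsin(0.698173) ≈ 44.2806° (taking the acute solution since C < 90°)

C = 44.28°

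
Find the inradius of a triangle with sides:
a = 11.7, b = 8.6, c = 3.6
r = Area/s where s is the semi-perimeter.
s = (11.7 + 8.6 + 3.6)/2 = 23.9/2 = 11.95
Area = √(s(s−a)(s−b)(s−c)) = √(11.95·0.25·3.35·8.35) ≈ √83.5678 ≈ 9.14154
r ≈ 9.14154/11.95 ≈ 0.764983

r = 0.765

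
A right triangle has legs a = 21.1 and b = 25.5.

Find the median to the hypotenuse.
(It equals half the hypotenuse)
Hypotenuse c = √(a² + b²) = √(445.21 + 650.25) = √1095.46 ≈ 33.0977
Median to hypotenuse = c/2 ≈ 33.0977/2 ≈ 16.5489

Median = 16.55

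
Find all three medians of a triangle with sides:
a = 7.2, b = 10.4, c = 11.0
Median formula: m_a = ½√(2b² + 2c² − a²) (and cyclically). a² = 51.84, b² = 108.16, c² = 121.
m_a = ½√(2·108.16 + 2·121 − 51.84) = ½√406.48 ≈ ½·20.1613 ≈ 10.0807
m_b = ½√(2·51.84 + 2·121 − 108.16) = ½√237.52 ≈ ½·15.4117 ≈ 7.70584
m_c = ½√(2·51.84 + 2·108.16 − 121) = ½√199 ≈ ½·14.1067 ≈ 7.05337

m_a = 10.08, m_b = 7.706, m_c = 7.053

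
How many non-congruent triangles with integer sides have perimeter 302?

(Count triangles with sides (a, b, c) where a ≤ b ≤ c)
Let a ≤ b ≤ c with a + b + c = 302. The only binding inequality is a + b > c, i.e. 302 − c > c, so c < 302/2; and c ≥ 302/3 since c is the largest side.
So 101 ≤ c ≤ 150. For each c, b runs from ⌈(302 − c)/2⌉ up to c (then a = 302 − b − c satisfies 1 ≤ a ≤ b automatically), giving c − ⌈(302 − c)/2⌉ + 1 choices.
Summing over c: 1 + 3 + 4 + 6 + … + 73 + 75  (50 terms, c = 101, …, 150) = 1900
Check (closed form: nearest integer to p²/48 for even p, (p+3)²/48 for odd p): 302²/48 = 91204/48 ≈ 1900.08 → 1900

1900 triangles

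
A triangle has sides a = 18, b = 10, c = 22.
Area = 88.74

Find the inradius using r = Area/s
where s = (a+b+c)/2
s = (18 + 10 + 22)/2 = 50/2 = 25
r = Area/s = 88.74/25 ≈ 3.5496

r = 3.55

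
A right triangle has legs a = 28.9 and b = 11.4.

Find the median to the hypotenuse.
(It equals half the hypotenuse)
Hypotenuse c = √(a² + b²) = √(835.21 + 129.96) = √965.17 ≈ 31.0672
Median to hypotenuse = c/2 ≈ 31.0672/2 ≈ 15.5336

Median = 15.53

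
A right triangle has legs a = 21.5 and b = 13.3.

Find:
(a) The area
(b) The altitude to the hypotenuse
(a) The legs are perpendicular, so Area = ½·a·b = ½·21.5·13.3 = ½·285.95 = 142.975
(b) Hypotenuse c = √(a² + b²) = √(462.25 + 176.89) = √639.14 ≈ 25.2812
    Area = ½·c·h_c  ⇒  h_c = 2·Area/c = 285.95/25.2812 ≈ 11.3108

Area = 142.975, h_c = 11.31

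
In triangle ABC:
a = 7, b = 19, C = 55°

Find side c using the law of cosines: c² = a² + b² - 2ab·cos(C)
c² = 7² + 19² − 2·7·19·cos(55°)
cos(55°) ≈ 0.573576
c² ≈ 49 + 361 − 266·(0.573576) ≈ 410 − 152.571 ≈ 257.429
c ≈ √257.429 ≈ 16.0446

c = 16.04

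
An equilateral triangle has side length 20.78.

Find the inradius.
r = Area/s with s the semi-perimeter.
Area = (√3/4)·20.78² = (√3/4)·431.8084 ≈ 0.433013·431.8084 ≈ 186.979
s = 3·20.78/2 = 31.17
r ≈ 186.979/31.17 ≈ 5.99867
(Equivalently r = side/(2√3) = 20.78/3.4641 ≈ 5.99867.)

r = 5.999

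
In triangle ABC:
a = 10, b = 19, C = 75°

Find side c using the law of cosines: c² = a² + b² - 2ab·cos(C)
c² = 10² + 19² − 2·10·19·cos(75°)
cos(75°) ≈ 0.258819
c² ≈ 100 + 361 − 380·(0.258819) ≈ 461 − 98.3512 ≈ 362.649
c ≈ √362.649 ≈ 19.0433

c = 19.04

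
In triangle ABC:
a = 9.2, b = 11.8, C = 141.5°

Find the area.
Two sides and the included angle (SAS): A = ½·a·b·sin(C) = ½·9.2·11.8·sin(141.5°)
sin(141.5°) ≈ 0.622515
A ≈ ½·108.56·0.622515 = 54.28·0.622515 ≈ 33.7901

Area = 33.79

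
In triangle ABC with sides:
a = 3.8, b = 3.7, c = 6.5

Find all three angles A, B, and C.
Law of cosines for each angle (a² = 14.44, b² = 13.69, c² = 42.25):
cos(A) = (b² + c² − a²)/(2bc) = (13.69 + 42.25 − 14.44)/(2·3.7·6.5) = 41.5/48.1 ≈ 0.862786  ⇒  A ≈ 30.3692°
cos(B) = (a² + c² − b²)/(2ac) = (14.44 + 42.25 − 13.69)/(2·3.8·6.5) = 43/49.4 ≈ 0.870445  ⇒  B ≈ 29.4896°
cos(C) = (a² + b² − c²)/(2ab) = (14.44 + 13.69 − 42.25)/(2·3.8·3.7) = -14.12/28.12 ≈ -0.502134  ⇒  C ≈ 120.141°
Check: A + B + C ≈ 180°

A = 30.37°, B = 29.49°, C = 120.1°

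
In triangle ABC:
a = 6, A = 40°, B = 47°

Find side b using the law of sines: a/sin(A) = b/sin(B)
a/sin(A) = b/sin(B)  ⇒  b = a·sin(B)/sin(A) = 6·sin(47°)/sin(40°)
sin(47°) ≈ 0.731354, sin(40°) ≈ 0.642788
b ≈ 6·0.731354/0.642788 ≈ 4.38812/0.642788 ≈ 6.82671

b = 6.827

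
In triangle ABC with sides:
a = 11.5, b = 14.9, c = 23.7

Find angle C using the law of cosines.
c² = a² + b² − 2ab·cos(C)  ⇒  cos(C) = (a² + b² − c²)/(2ab)
cos(C) = (11.5² + 14.9² − 23.7²)/(2·11.5·14.9) = (132.25 + 222.01 − 561.69)/342.7 = -207.43/342.7 ≈ -0.605282
C = arccos(-0.605282) ≈ 127.249°

C = 127.2°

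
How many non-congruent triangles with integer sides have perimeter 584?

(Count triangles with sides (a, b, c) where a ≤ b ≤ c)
Let a ≤ b ≤ c with a + b + c = 584. The only binding inequality is a + b > c, i.e. 584 − c > c, so c < 584/2; and c ≥ 584/3 since c is the largest side.
So 195 ≤ c ≤ 291. For each c, b runs from ⌈(584 − c)/2⌉ up to c (then a = 584 − b − c satisfies 1 ≤ a ≤ b automatically), giving c − ⌈(584 − c)/2⌉ + 1 choices.
Summing over c: 1 + 3 + 4 + 6 + … + 144 + 145  (97 terms, c = 195, …, 291) = 7105
Check (closed form: nearest integer to p²/48 for even p, (p+3)²/48 for odd p): 584²/48 = 341056/48 ≈ 7105.33 → 7105

7105 triangles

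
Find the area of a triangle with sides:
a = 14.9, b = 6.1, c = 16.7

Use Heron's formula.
s = (14.9 + 6.1 + 16.7)/2 = 37.7/2 = 18.85
s − a = 3.95, s − b = 12.75, s − c = 2.15
s(s−a)(s−b)(s−c) = 18.85·3.95·12.75·2.15 ≈ 2041.07
Area = √2041.07 ≈ 45.1782

Area = 45.18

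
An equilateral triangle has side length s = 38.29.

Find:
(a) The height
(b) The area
(a) The height splits the triangle into two 30-60-90 halves: h = s·√3/2 = 38.29·1.73205/2 ≈ 66.3202/2 ≈ 33.1601
(b) Area = (√3/4)·s² = (√3/4)·38.29² = (√3/4)·1466.1241 ≈ 0.433013·1466.1241 ≈ 634.85

Height = 33.16, Area = 634.9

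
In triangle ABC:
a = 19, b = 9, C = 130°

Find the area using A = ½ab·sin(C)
A = ½·a·b·sin(C) = ½·19·9·sin(130°)
sin(130°) ≈ 0.766044
A ≈ ½·171·0.766044 = 85.5·0.766044 ≈ 65.4968

Area = 65.5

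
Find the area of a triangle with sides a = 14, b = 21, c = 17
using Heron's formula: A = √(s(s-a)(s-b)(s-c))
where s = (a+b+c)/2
s = (14 + 21 + 17)/2 = 52/2 = 26
s − a = 12, s − b = 5, s − c = 9
s(s−a)(s−b)(s−c) = 26·12·5·9 = 14040
Area = √14040 ≈ 118.491

s = 26.0, Area = 118.5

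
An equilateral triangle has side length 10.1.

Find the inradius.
r = Area/s with s the semi-perimeter.
Area = (√3/4)·10.1² = (√3/4)·102.01 ≈ 0.433013·102.01 ≈ 44.1716
s = 3·10.1/2 = 15.15
r ≈ 44.1716/15.15 ≈ 2.91562
(Equivalently r = side/(2√3) = 10.1/3.4641 ≈ 2.91562.)

r = 2.916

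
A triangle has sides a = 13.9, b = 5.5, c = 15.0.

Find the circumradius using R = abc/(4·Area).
First find the area with Heron's formula.
s = (13.9 + 5.5 + 15.0)/2 = 17.2
Area = √(s(s−a)(s−b)(s−c)) = √(17.2·3.3·11.7·2.2) ≈ √1461 ≈ 38.2231
abc = 13.9·5.5·15.0 = 1146.75
R = abc/(4·Area) ≈ 1146.75/(4·38.2231) = 1146.75/152.892 ≈ 7.50038

R = 7.5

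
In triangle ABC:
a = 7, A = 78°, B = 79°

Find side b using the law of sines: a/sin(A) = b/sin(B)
a/sin(A) = b/sin(B)  ⇒  b = a·sin(B)/sin(A) = 7·sin(79°)/sin(78°)
sin(79°) ≈ 0.981627, sin(78°) ≈ 0.978148
b ≈ 7·0.981627/0.978148 ≈ 6.87139/0.978148 ≈ 7.0249

b = 7.025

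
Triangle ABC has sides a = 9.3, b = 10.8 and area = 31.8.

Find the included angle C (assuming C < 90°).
Area = ½·a·b·sin(C)  ⇒  sin(C) = 2·Area/(a·b) = 2·31.8/(9.3·10.8) = 63.6/100.44 ≈ 0.633214
C = arcsin(0.633214) ≈ 39.2876° (taking the acute solution since C < 90°)

C = 39.29°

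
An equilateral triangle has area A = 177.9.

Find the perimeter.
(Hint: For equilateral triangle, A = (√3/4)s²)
A = (√3/4)s²  ⇒  s² = 4A/√3 = 4·177.9/√3 = 711.6/1.73205 ≈ 410.842
s ≈ √410.842 ≈ 20.2692
Perimeter = 3s ≈ 3·20.2692 ≈ 60.8077

Perimeter = 60.81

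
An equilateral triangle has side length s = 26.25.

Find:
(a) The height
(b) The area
(a) The height splits the triangle into two 30-60-90 halves: h = s·√3/2 = 26.25·1.73205/2 ≈ 45.4663/2 ≈ 22.7332
(b) Area = (√3/4)·s² = (√3/4)·26.25² = (√3/4)·689.0625 ≈ 0.433013·689.0625 ≈ 298.373

Height = 22.73, Area = 298.4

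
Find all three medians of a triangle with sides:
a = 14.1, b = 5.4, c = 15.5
Median formula: m_a = ½√(2b² + 2c² − a²) (and cyclically). a² = 198.81, b² = 29.16, c² = 240.25.
m_a = ½√(2·29.16 + 2·240.25 − 198.81) = ½√340.01 ≈ ½·18.4394 ≈ 9.21968
m_b = ½√(2·198.81 + 2·240.25 − 29.16) = ½√848.96 ≈ ½·29.1369 ≈ 14.5685
m_c = ½√(2·198.81 + 2·29.16 − 240.25) = ½√215.69 ≈ ½·14.6864 ≈ 7.34319

m_a = 9.22, m_b = 14.57, m_c = 7.343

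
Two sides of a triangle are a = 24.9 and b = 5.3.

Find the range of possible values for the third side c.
Triangle inequality: |a − b| < c < a + b
|a − b| = |24.9 − 5.3| = 19.6
a + b = 24.9 + 5.3 = 30.2

19.6 < c < 30.2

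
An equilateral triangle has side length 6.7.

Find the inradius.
r = Area/s with s the semi-perimeter.
Area = (√3/4)·6.7² = (√3/4)·44.89 ≈ 0.433013·44.89 ≈ 19.4379
s = 3·6.7/2 = 10.05
r ≈ 19.4379/10.05 ≈ 1.93412
(Equivalently r = side/(2√3) = 6.7/3.4641 ≈ 1.93412.)

r = 1.934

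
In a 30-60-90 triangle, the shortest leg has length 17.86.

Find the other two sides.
In a 30-60-90 triangle the sides are in ratio 1 : √3 : 2 (short leg : long leg : hypotenuse).
Long leg = 17.86·√3 ≈ 17.86·1.73205 ≈ 30.9344
Hypotenuse = 2·17.86 = 35.72

Long leg = 17.86√3 = 30.93, Hypotenuse = 35.72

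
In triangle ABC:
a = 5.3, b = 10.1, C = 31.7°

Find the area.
Two sides and the included angle (SAS): A = ½·a·b·sin(C) = ½·5.3·10.1·sin(31.7°)
sin(31.7°) ≈ 0.525472
A ≈ ½·53.53·0.525472 = 26.765·0.525472 ≈ 14.0642

Area = 14.06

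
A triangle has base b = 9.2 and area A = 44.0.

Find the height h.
A = ½·b·h  ⇒  h = 2A/b = 2·44.0/9.2 = 88/9.2 ≈ 9.56522

h = 9.565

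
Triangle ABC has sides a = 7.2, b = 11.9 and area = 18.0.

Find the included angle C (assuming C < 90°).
Area = ½·a·b·sin(C)  ⇒  sin(C) = 2·Area/(a·b) = 2·18.0/(7.2·11.9) = 36/85.68 ≈ 0.420168
C = arcsin(0.420168) ≈ 24.8452° (taking the acute solution since C < 90°)

C = 24.85°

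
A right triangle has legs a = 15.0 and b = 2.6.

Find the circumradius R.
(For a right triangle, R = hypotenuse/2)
Hypotenuse c = √(a² + b²) = √(225 + 6.76) = √231.76 ≈ 15.2237
R = c/2 ≈ 15.2237/2 ≈ 7.61183

R = 7.612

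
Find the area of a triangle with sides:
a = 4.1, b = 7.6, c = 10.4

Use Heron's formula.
s = (4.1 + 7.6 + 10.4)/2 = 22.1/2 = 11.05
s − a = 6.95, s − b = 3.45, s − c = 0.65
s(s−a)(s−b)(s−c) = 11.05·6.95·3.45·0.65 ≈ 172.218
Area = √172.218 ≈ 13.1232

Area = 13.12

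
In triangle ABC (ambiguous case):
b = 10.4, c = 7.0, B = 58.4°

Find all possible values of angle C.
b/sin(B) = c/sin(C)  ⇒  sin(C) = c·sin(B)/b = 7.0·sin(58.4°)/10.4
sin(58.4°) ≈ 0.851727
sin(C) ≈ 7.0·0.851727/10.4 ≈ 5.96209/10.4 ≈ 0.573278
Candidate 1: C₁ = arcsin(0.573278) ≈ 34.9791°  →  A = 180° − 58.4° − 34.9791° ≈ 86.6209° > 0, valid
Candidate 2: C₂ = 180° − C₁ ≈ 145.021°  →  A = 180° − 58.4° − 145.021° ≈ -23.4209° ≤ 0, not a valid triangle

C = 34.98° (one solution)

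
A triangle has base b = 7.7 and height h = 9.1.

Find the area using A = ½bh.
A = ½·b·h = ½·7.7·9.1 = ½·70.07 = 35.035

Area = 35.035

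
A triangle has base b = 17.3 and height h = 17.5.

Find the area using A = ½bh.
A = ½·b·h = ½·17.3·17.5 = ½·302.75 = 151.375

Area = 151.375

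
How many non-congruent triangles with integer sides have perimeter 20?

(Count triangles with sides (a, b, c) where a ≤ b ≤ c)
Let a ≤ b ≤ c with a + b + c = 20. The only binding inequality is a + b > c, i.e. 20 − c > c, so c < 20/2; and c ≥ 20/3 since c is the largest side.
So 7 ≤ c ≤ 9. For each c, b runs from ⌈(20 − c)/2⌉ up to c (then a = 20 − b − c satisfies 1 ≤ a ≤ b automatically), giving c − ⌈(20 − c)/2⌉ + 1 choices.
Summing over c: 1 + 3 + 4 = 8
Check (closed form: nearest integer to p²/48 for even p, (p+3)²/48 for odd p): 20²/48 = 400/48 ≈ 8.33 → 8

8 triangles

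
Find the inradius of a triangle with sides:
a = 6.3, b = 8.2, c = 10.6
r = Area/s where s is the semi-perimeter.
s = (6.3 + 8.2 + 10.6)/2 = 25.1/2 = 12.55
Area = √(s(s−a)(s−b)(s−c)) = √(12.55·6.25·4.35·1.95) ≈ √665.346 ≈ 25.7943
r ≈ 25.7943/12.55 ≈ 2.05532

r = 2.055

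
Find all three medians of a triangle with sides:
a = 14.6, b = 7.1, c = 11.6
Median formula: m_a = ½√(2b² + 2c² − a²) (and cyclically). a² = 213.16, b² = 50.41, c² = 134.56.
m_a = ½√(2·50.41 + 2·134.56 − 213.16) = ½√156.78 ≈ ½·12.5212 ≈ 6.26059
m_b = ½√(2·213.16 + 2·134.56 − 50.41) = ½√645.03 ≈ ½·25.3974 ≈ 12.6987
m_c = ½√(2·213.16 + 2·50.41 − 134.56) = ½√392.58 ≈ ½·19.8136 ≈ 9.90682

m_a = 6.261, m_b = 12.7, m_c = 9.907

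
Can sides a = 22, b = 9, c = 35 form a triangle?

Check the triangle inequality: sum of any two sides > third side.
a + b vs c: 22 + 9 = 31 ≤ 35  ✗
a + c vs b: 22 + 35 = 57 > 9  ✓
b + c vs a: 9 + 35 = 44 > 22  ✓

No: 22 + 9 = 31 is not > 35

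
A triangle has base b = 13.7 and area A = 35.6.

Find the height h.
A = ½·b·h  ⇒  h = 2A/b = 2·35.6/13.7 = 71.2/13.7 ≈ 5.19708

h = 5.197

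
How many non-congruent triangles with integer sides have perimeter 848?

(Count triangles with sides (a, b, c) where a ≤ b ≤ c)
Let a ≤ b ≤ c with a + b + c = 848. The only binding inequality is a + b > c, i.e. 848 − c > c, so c < 848/2; and c ≥ 848/3 since c is the largest side.
So 283 ≤ c ≤ 423. For each c, b runs from ⌈(848 − c)/2⌉ up to c (then a = 848 − b − c satisfies 1 ≤ a ≤ b automatically), giving c − ⌈(848 − c)/2⌉ + 1 choices.
Summing over c: 1 + 3 + 4 + 6 + … + 210 + 211  (141 terms, c = 283, …, 423) = 14981
Check (closed form: nearest integer to p²/48 for even p, (p+3)²/48 for odd p): 848²/48 = 719104/48 ≈ 14981.33 → 14981

14981 triangles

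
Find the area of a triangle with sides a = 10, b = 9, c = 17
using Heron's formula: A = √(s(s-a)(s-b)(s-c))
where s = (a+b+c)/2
s = (10 + 9 + 17)/2 = 36/2 = 18
s − a = 8, s − b = 9, s − c = 1
s(s−a)(s−b)(s−c) = 18·8·9·1 = 1296
Area = √1296 ≈ 36

s = 18.0, Area = 36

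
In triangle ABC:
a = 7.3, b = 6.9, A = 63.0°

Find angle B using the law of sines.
a/sin(A) = b/sin(B)  ⇒  sin(B) = b·sin(A)/a = 6.9·sin(63.0°)/7.3
sin(63.0°) ≈ 0.891007
sin(B) ≈ 6.9·0.891007/7.3 ≈ 6.14795/7.3 ≈ 0.842184
B = arcsin(0.842184) ≈ 57.3715°
(Since b ≤ a we need B ≤ A, so the obtuse alternative 180° − 57.3715° ≈ 122.629° is rejected.)

B = 57.37°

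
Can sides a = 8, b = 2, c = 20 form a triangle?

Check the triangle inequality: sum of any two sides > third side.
a + b vs c: 8 + 2 = 10 ≤ 20  ✗
a + c vs b: 8 + 20 = 28 > 2  ✓
b + c vs a: 2 + 20 = 22 > 8  ✓

No: 8 + 2 = 10 is not > 20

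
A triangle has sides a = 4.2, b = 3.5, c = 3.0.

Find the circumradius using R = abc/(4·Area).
First find the area with Heron's formula.
s = (4.2 + 3.5 + 3.0)/2 = 5.35
Area = √(s(s−a)(s−b)(s−c)) = √(5.35·1.15·1.85·2.35) ≈ √26.748 ≈ 5.17185
abc = 4.2·3.5·3.0 = 44.1
R = abc/(4·Area) ≈ 44.1/(4·5.17185) = 44.1/20.6874 ≈ 2.13173

R = 2.132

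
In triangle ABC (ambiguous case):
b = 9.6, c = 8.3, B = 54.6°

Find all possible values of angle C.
b/sin(B) = c/sin(C)  ⇒  sin(C) = c·sin(B)/b = 8.3·sin(54.6°)/9.6
sin(54.6°) ≈ 0.815128
sin(C) ≈ 8.3·0.815128/9.6 ≈ 6.76556/9.6 ≈ 0.704746
Candidate 1: C₁ = arcsin(0.704746) ≈ 44.809°  →  A = 180° − 54.6° − 44.809° ≈ 80.591° > 0, valid
Candidate 2: C₂ = 180° − C₁ ≈ 135.191°  →  A = 180° − 54.6° − 135.191° ≈ -9.791° ≤ 0, not a valid triangle

C = 44.81° (one solution)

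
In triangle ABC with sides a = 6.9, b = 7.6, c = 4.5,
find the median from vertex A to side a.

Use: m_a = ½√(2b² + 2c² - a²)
m_a = ½√(2·7.6² + 2·4.5² − 6.9²) = ½√(2·57.76 + 2·20.25 − 47.61) = ½√(115.52 + 40.5 − 47.61) = ½√108.41
√108.41 ≈ 10.412, so m_a ≈ 5.20601

m_a = 5.206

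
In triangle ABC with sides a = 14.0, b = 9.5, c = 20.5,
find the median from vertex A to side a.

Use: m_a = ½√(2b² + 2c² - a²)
m_a = ½√(2·9.5² + 2·20.5² − 14.0²) = ½√(2·90.25 + 2·420.25 − 196) = ½√(180.5 + 840.5 − 196) = ½√825
√825 ≈ 28.7228, so m_a ≈ 14.3614

m_a = 14.36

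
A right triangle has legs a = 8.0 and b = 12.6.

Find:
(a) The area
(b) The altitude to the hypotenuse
(a) The legs are perpendicular, so Area = ½·a·b = ½·8.0·12.6 = ½·100.8 = 50.4
(b) Hypotenuse c = √(a² + b²) = √(64 + 158.76) = √222.76 ≈ 14.9251
    Area = ½·c·h_c  ⇒  h_c = 2·Area/c = 100.8/14.9251 ≈ 6.7537

Area = 50.4, h_c = 6.754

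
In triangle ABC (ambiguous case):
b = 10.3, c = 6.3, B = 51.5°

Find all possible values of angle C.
b/sin(B) = c/sin(C)  ⇒  sin(C) = c·sin(B)/b = 6.3·sin(51.5°)/10.3
sin(51.5°) ≈ 0.782608
sin(C) ≈ 6.3·0.782608/10.3 ≈ 4.93043/10.3 ≈ 0.478683
Candidate 1: C₁ = arcsin(0.478683) ≈ 28.5994°  →  A = 180° − 51.5° − 28.5994° ≈ 99.9006° > 0, valid
Candidate 2: C₂ = 180° − C₁ ≈ 151.401°  →  A = 180° − 51.5° − 151.401° ≈ -22.9006° ≤ 0, not a valid triangle

C = 28.6° (one solution)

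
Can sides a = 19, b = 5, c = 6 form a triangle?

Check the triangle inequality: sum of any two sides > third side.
a + b vs c: 19 + 5 = 24 > 6  ✓
a + c vs b: 19 + 6 = 25 > 5  ✓
b + c vs a: 5 + 6 = 11 ≤ 19  ✗

No: 5 + 6 = 11 is not > 19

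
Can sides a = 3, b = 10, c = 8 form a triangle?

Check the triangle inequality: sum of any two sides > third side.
a + b vs c: 3 + 10 = 13 > 8  ✓
a + c vs b: 3 + 8 = 11 > 10  ✓
b + c vs a: 10 + 8 = 18 > 3  ✓

Yes, triangle inequality satisfied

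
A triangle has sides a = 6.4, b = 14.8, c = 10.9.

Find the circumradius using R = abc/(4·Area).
First find the area with Heron's formula.
s = (6.4 + 14.8 + 10.9)/2 = 16.05
Area = √(s(s−a)(s−b)(s−c)) = √(16.05·9.65·1.25·5.15) ≈ √997.056 ≈ 31.5762
abc = 6.4·14.8·10.9 = 1032.448
R = abc/(4·Area) ≈ 1032.448/(4·31.5762) = 1032.448/126.305 ≈ 8.17426

R = 8.174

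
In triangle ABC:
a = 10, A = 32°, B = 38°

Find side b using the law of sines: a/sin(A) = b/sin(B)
a/sin(A) = b/sin(B)  ⇒  b = a·sin(B)/sin(A) = 10·sin(38°)/sin(32°)
sin(38°) ≈ 0.615661, sin(32°) ≈ 0.529919
b ≈ 10·0.615661/0.529919 ≈ 6.15661/0.529919 ≈ 11.618

b = 11.62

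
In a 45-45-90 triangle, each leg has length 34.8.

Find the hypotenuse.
In a 45-45-90 triangle the sides are in ratio 1 : 1 : √2, so hypotenuse = leg·√2.
Hypotenuse = 34.8·√2 ≈ 34.8·1.41421 ≈ 49.2146

Hypotenuse = 34.8√2 = 49.21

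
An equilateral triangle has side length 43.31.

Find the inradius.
r = Area/s with s the semi-perimeter.
Area = (√3/4)·43.31² = (√3/4)·1875.7561 ≈ 0.433013·1875.7561 ≈ 812.226
s = 3·43.31/2 = 64.965
r ≈ 812.226/64.965 ≈ 12.5025
(Equivalently r = side/(2√3) = 43.31/3.4641 ≈ 12.5025.)

r = 12.5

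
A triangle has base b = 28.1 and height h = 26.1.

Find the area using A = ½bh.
A = ½·b·h = ½·28.1·26.1 = ½·733.41 = 366.705

Area = 366.705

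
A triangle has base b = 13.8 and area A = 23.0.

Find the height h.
A = ½·b·h  ⇒  h = 2A/b = 2·23.0/13.8 = 46/13.8 ≈ 3.33333

h = 3.333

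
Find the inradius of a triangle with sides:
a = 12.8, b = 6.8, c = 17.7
r = Area/s where s is the semi-perimeter.
s = (12.8 + 6.8 + 17.7)/2 = 37.3/2 = 18.65
Area = √(s(s−a)(s−b)(s−c)) = √(18.65·5.85·11.85·0.95) ≈ √1228.22 ≈ 35.046
r ≈ 35.046/18.65 ≈ 1.87914

r = 1.879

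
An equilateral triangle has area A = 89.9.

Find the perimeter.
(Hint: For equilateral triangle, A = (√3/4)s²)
A = (√3/4)s²  ⇒  s² = 4A/√3 = 4·89.9/√3 = 359.6/1.73205 ≈ 207.615
s ≈ √207.615 ≈ 14.4089
Perimeter = 3s ≈ 3·14.4089 ≈ 43.2266

Perimeter = 43.23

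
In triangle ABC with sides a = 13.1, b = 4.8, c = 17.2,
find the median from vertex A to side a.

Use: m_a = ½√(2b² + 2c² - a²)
m_a = ½√(2·4.8² + 2·17.2² − 13.1²) = ½√(2·23.04 + 2·295.84 − 171.61) = ½√(46.08 + 591.68 − 171.61) = ½√466.15
√466.15 ≈ 21.5905, so m_a ≈ 10.7953

m_a = 10.8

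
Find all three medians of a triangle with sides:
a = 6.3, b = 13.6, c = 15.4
Median formula: m_a = ½√(2b² + 2c² − a²) (and cyclically). a² = 39.69, b² = 184.96, c² = 237.16.
m_a = ½√(2·184.96 + 2·237.16 − 39.69) = ½√804.55 ≈ ½·28.3646 ≈ 14.1823
m_b = ½√(2·39.69 + 2·237.16 − 184.96) = ½√368.74 ≈ ½·19.2026 ≈ 9.6013
m_c = ½√(2·39.69 + 2·184.96 − 237.16) = ½√212.14 ≈ ½·14.565 ≈ 7.28251

m_a = 14.18, m_b = 9.601, m_c = 7.283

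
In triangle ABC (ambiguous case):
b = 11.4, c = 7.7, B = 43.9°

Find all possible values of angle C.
b/sin(B) = c/sin(C)  ⇒  sin(C) = c·sin(B)/b = 7.7·sin(43.9°)/11.4
sin(43.9°) ≈ 0.693402
sin(C) ≈ 7.7·0.693402/11.4 ≈ 5.33919/11.4 ≈ 0.46835
Candidate 1: C₁ = arcsin(0.46835) ≈ 27.9273°  →  A = 180° − 43.9° − 27.9273° ≈ 108.173° > 0, valid
Candidate 2: C₂ = 180° − C₁ ≈ 152.073°  →  A = 180° − 43.9° − 152.073° ≈ -15.9727° ≤ 0, not a valid triangle

C = 27.93° (one solution)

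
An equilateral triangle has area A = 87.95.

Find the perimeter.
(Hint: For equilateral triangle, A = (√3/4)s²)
A = (√3/4)s²  ⇒  s² = 4A/√3 = 4·87.95/√3 = 351.8/1.73205 ≈ 203.112
s ≈ √203.112 ≈ 14.2517
Perimeter = 3s ≈ 3·14.2517 ≈ 42.7552

Perimeter = 42.76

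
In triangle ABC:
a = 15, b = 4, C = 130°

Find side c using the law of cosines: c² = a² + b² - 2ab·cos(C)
c² = 15² + 4² − 2·15·4·cos(130°)
cos(130°) ≈ -0.642788
c² ≈ 225 + 16 − 120·(-0.642788) ≈ 241 + 77.1345 ≈ 318.135
c ≈ √318.135 ≈ 17.8363

c = 17.84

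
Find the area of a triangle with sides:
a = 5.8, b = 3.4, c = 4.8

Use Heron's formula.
s = (5.8 + 3.4 + 4.8)/2 = 14/2 = 7
s − a = 1.2, s − b = 3.6, s − c = 2.2
s(s−a)(s−b)(s−c) = 7·1.2·3.6·2.2 ≈ 66.528
Area = √66.528 ≈ 8.15647

Area = 8.156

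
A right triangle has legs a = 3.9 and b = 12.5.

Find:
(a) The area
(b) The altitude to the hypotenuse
(a) The legs are perpendicular, so Area = ½·a·b = ½·3.9·12.5 = ½·48.75 = 24.375
(b) Hypotenuse c = √(a² + b²) = √(15.21 + 156.25) = √171.46 ≈ 13.0943
    Area = ½·c·h_c  ⇒  h_c = 2·Area/c = 48.75/13.0943 ≈ 3.723

Area = 24.375, h_c = 3.723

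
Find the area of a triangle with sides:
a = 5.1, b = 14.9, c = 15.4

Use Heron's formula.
s = (5.1 + 14.9 + 15.4)/2 = 35.4/2 = 17.7
s − a = 12.6, s − b = 2.8, s − c = 2.3
s(s−a)(s−b)(s−c) = 17.7·12.6·2.8·2.3 ≈ 1436.25
Area = √1436.25 ≈ 37.8979

Area = 37.9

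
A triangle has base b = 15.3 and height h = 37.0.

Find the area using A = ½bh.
A = ½·b·h = ½·15.3·37.0 = ½·566.1 = 283.05

Area = 283.05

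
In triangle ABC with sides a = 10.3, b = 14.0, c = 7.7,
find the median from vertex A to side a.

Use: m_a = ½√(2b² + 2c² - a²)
m_a = ½√(2·14.0² + 2·7.7² − 10.3²) = ½√(2·196 + 2·59.29 − 106.09) = ½√(392 + 118.58 − 106.09) = ½√404.49
√404.49 ≈ 20.1119, so m_a ≈ 10.056

m_a = 10.06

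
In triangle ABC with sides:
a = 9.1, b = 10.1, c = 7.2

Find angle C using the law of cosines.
c² = a² + b² − 2ab·cos(C)  ⇒  cos(C) = (a² + b² − c²)/(2ab)
cos(C) = (9.1² + 10.1² − 7.2²)/(2·9.1·10.1) = (82.81 + 102.01 − 51.84)/183.82 = 132.98/183.82 ≈ 0.723425
C = arccos(0.723425) ≈ 43.662°

C = 43.66°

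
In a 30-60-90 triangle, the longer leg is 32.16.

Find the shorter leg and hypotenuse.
In a 30-60-90 triangle the sides are in ratio 1 : √3 : 2, so short leg = long leg/√3 and hypotenuse = 2·(short leg).
Short leg = 32.16/√3 ≈ 32.16/1.73205 ≈ 18.5676
Hypotenuse = 2·18.5676 ≈ 37.1352

Short leg = 18.57, Hypotenuse = 37.14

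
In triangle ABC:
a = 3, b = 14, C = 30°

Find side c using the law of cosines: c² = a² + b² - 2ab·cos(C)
c² = 3² + 14² − 2·3·14·cos(30°)
cos(30°) ≈ 0.866025
c² ≈ 9 + 196 − 84·(0.866025) ≈ 205 − 72.7461 ≈ 132.254
c ≈ √132.254 ≈ 11.5002

c = 11.5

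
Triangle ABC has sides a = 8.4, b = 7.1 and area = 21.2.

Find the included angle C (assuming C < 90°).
Area = ½·a·b·sin(C)  ⇒  sin(C) = 2·Area/(a·b) = 2·21.2/(8.4·7.1) = 42.4/59.64 ≈ 0.710932
C = arcsin(0.710932) ≈ 45.3108° (taking the acute solution since C < 90°)

C = 45.31°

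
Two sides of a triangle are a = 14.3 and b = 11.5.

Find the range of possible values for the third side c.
Triangle inequality: |a − b| < c < a + b
|a − b| = |14.3 − 11.5| = 2.8
a + b = 14.3 + 11.5 = 25.8

2.8 < c < 25.8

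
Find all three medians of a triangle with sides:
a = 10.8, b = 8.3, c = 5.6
Median formula: m_a = ½√(2b² + 2c² − a²) (and cyclically). a² = 116.64, b² = 68.89, c² = 31.36.
m_a = ½√(2·68.89 + 2·31.36 − 116.64) = ½√83.86 ≈ ½·9.15751 ≈ 4.57876
m_b = ½√(2·116.64 + 2·31.36 − 68.89) = ½√227.11 ≈ ½·15.0702 ≈ 7.53508
m_c = ½√(2·116.64 + 2·68.89 − 31.36) = ½√339.7 ≈ ½·18.431 ≈ 9.21548

m_a = 4.579, m_b = 7.535, m_c = 9.215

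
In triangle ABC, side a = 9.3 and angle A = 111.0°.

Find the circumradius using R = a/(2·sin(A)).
R = a/(2·sin(A)) = 9.3/(2·sin(111.0°))
sin(111.0°) ≈ 0.93358
R ≈ 9.3/(2·0.93358) = 9.3/1.86716 ≈ 4.98082

R = 4.981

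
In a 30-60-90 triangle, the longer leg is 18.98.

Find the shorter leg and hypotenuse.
In a 30-60-90 triangle the sides are in ratio 1 : √3 : 2, so short leg = long leg/√3 and hypotenuse = 2·(short leg).
Short leg = 18.98/√3 ≈ 18.98/1.73205 ≈ 10.9581
Hypotenuse = 2·10.9581 ≈ 21.9162

Short leg = 10.96, Hypotenuse = 21.92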